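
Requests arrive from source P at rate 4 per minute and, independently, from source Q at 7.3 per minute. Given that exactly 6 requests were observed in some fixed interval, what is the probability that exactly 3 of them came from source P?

0.2392

Given the total, each event is independently from source P with probability p = λ_P/(λ_P+λ_Q) = 4/11.3 ≈ 0.3540.
So K ~ Binomial(6, 4/11.3): P(K = 3) = C(6,3) · (4/11.3)^3 · (7.3/11.3)^3 ≈ 0.2392.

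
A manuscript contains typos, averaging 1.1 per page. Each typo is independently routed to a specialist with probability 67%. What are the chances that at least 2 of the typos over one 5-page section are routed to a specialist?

0.8824

Thinning: the typos that are routed to a specialist themselves form a Poisson process with rate 0.67 × 1.1 = 0.737 per page.
Over the interval, μ = 0.737 × 5 = 3.685 (a 5-page section = 5 pages).
P(N ≥ 2) = 1 − P(N ≤ 1) ≈ 0.8824.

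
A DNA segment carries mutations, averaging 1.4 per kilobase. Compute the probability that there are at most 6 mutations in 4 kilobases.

Over the interval, μ = 1.4 × 4 = 5.6 (4 kilobases).
P(N ≤ 6) = Σ_{j=0}^{6} e^(−μ) μ^j/j! ≈ 0.6703.

0.6703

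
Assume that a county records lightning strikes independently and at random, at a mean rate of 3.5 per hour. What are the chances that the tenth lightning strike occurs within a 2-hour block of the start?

0.1695

Over the interval, μ = 3.5 × 2 = 7 (a 2-hour block = 2 hours).
The tenth arrival falls in the interval iff at least 10 events occur there: P(S_10 ≤ t) = P(N ≥ 10) = 1 − P(N ≤ 9) ≈ 0.1695.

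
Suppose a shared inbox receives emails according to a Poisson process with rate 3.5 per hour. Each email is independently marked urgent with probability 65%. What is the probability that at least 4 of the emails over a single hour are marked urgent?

Thinning: the emails that are marked urgent themselves form a Poisson process with rate 0.65 × 3.5 = 2.275 per hour.
So μ = 2.275.
P(N ≥ 4) = 1 − P(N ≤ 3) ≈ 0.1956.

0.1956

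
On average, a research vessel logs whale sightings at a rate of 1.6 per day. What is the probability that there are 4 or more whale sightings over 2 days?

Over the interval, μ = 1.6 × 2 = 3.2 (2 days).
P(N ≥ 4) = 1 − P(N ≤ 3) = 1 − Σ_{j=0}^{3} e^(−μ) μ^j/j! ≈ 0.3975.

0.3975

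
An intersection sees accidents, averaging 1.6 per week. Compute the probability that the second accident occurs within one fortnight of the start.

0.8288

Over the interval, μ = 1.6 × 2 = 3.2 (a fortnight = 2 weeks).
The second arrival falls in the interval iff at least 2 events occur there: P(S_2 ≤ t) = P(N ≥ 2) = 1 − P(N ≤ 1) ≈ 0.8288.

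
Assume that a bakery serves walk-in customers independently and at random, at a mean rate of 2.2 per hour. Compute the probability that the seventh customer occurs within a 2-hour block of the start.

0.1564

Over the interval, μ = 2.2 × 2 = 4.4 (a 2-hour block = 2 hours).
The seventh arrival falls in the interval iff at least 7 events occur there: P(S_7 ≤ t) = P(N ≥ 7) = 1 − P(N ≤ 6) ≈ 0.1564.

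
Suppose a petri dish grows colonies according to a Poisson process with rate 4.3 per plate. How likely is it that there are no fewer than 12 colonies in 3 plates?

0.6366

Over the interval, μ = 4.3 × 3 = 12.9 (3 plates).
P(N ≥ 12) = 1 − P(N ≤ 11) = 1 − Σ_{j=0}^{11} e^(−μ) μ^j/j! ≈ 0.6366.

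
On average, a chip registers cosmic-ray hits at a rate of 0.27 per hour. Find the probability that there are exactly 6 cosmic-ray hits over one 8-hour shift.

Over the interval, μ = 0.27 × 8 = 2.16 (an 8-hour shift = 8 hours).
P(N = 6) = e^(−μ) μ^6/6! = e^(−2.16) · 2.16^6/720 ≈ 0.0163.

0.0163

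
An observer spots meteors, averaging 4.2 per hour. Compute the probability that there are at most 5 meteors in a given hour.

With mean μ = 4.2 per hour,
P(N ≤ 5) = Σ_{j=0}^{5} e^(−μ) μ^j/j! ≈ 0.7531.

0.7531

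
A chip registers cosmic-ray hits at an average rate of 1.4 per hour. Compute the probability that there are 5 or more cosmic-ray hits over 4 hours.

0.6578

Over the interval, μ = 1.4 × 4 = 5.6 (4 hours).
P(N ≥ 5) = 1 − P(N ≤ 4) = 1 − Σ_{j=0}^{4} e^(−μ) μ^j/j! ≈ 0.6578.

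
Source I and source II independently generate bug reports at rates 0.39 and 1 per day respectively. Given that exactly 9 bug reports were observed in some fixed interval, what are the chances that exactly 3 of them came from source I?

0.2572

Given the total, each event is independently from source I with probability p = λ_I/(λ_I+λ_II) = 0.39/1.39 ≈ 0.2806.
So K ~ Binomial(9, 0.39/1.39): P(K = 3) = C(9,3) · (0.39/1.39)^3 · (1/1.39)^6 ≈ 0.2572.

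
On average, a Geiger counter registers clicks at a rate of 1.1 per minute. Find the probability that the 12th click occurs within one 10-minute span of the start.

0.4207

Over the interval, μ = 1.1 × 10 = 11 (a 10-minute span = 10 minutes).
The 12th arrival falls in the interval iff at least 12 events occur there: P(S_12 ≤ t) = P(N ≥ 12) = 1 − P(N ≤ 11) ≈ 0.4207.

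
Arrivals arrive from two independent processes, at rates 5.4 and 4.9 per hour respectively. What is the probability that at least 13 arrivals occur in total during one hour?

Independent Poisson processes superpose: combined rate λ = 5.4 + 4.9 = 10.3 per hour.
So μ = 10.3.
P(N ≥ 13) = 1 − P(N ≤ 12) ≈ 0.2377.

0.2377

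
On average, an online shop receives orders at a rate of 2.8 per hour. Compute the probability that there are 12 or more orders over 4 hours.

Over the interval, μ = 2.8 × 4 = 11.2 (4 hours).
P(N ≥ 12) = 1 − P(N ≤ 11) = 1 − Σ_{j=0}^{11} e^(−μ) μ^j/j! ≈ 0.4446.

0.4446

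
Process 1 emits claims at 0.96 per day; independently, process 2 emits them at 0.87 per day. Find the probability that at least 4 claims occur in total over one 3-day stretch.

Independent Poisson processes superpose: combined rate λ = 0.96 + 0.87 = 1.83 per day.
Over the interval, μ = 1.83 × 3 = 5.49 (a 3-day stretch = 3 days).
P(N ≥ 4) = 1 − P(N ≤ 3) ≈ 0.7972.

0.7972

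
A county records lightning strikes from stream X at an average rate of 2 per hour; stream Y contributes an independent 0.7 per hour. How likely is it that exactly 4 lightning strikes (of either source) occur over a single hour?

0.1488

Independent Poisson processes superpose: combined rate λ = 2 + 0.7 = 2.7 per hour.
So μ = 2.7.
P(N = 4) = e^(−2.7) · 2.7^4/4! ≈ 0.1488.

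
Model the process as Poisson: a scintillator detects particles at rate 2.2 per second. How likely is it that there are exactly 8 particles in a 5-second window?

0.0888

Over the interval, μ = 2.2 × 5 = 11 (a 5-second window = 5 seconds).
P(N = 8) = e^(−μ) μ^8/8! = e^(−11) · 11^8/40320 ≈ 0.0888.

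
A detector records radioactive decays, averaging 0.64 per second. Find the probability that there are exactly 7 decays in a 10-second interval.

0.1450

Over the interval, μ = 0.64 × 10 = 6.4 (a 10-second interval = 10 seconds).
P(N = 7) = e^(−μ) μ^7/7! = e^(−6.4) · 6.4^7/5040 ≈ 0.1450.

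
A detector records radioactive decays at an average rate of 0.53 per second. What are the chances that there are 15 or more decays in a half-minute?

0.6231

Over the interval, μ = 0.53 × 30 = 15.9 (a half-minute = 30 seconds).
P(N ≥ 15) = 1 − P(N ≤ 14) = 1 − Σ_{j=0}^{14} e^(−μ) μ^j/j! ≈ 0.6231.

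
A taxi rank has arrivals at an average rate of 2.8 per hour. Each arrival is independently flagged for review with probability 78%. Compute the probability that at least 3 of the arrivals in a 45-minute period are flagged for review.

0.2265

Thinning: the arrivals that are flagged for review themselves form a Poisson process with rate 0.78 × 2.8 = 2.184 per hour.
Over the interval, μ = 2.184 × 0.75 = 1.638 (a 45-minute period = 0.75 hours).
P(N ≥ 3) = 1 − P(N ≤ 2) ≈ 0.2265.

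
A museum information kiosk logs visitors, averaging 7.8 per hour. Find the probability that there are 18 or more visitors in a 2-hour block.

0.3038

Over the interval, μ = 7.8 × 2 = 15.6 (a 2-hour block = 2 hours).
P(N ≥ 18) = 1 − P(N ≤ 17) = 1 − Σ_{j=0}^{17} e^(−μ) μ^j/j! ≈ 0.3038.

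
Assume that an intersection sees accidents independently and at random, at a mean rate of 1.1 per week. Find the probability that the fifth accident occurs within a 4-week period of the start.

Over the interval, μ = 1.1 × 4 = 4.4 (a 4-week period = 4 weeks).
The fifth arrival falls in the interval iff at least 5 events occur there: P(S_5 ≤ t) = P(N ≥ 5) = 1 − P(N ≤ 4) ≈ 0.4488.

0.4488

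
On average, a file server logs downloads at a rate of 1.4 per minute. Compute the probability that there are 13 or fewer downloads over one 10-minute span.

Over the interval, μ = 1.4 × 10 = 14 (a 10-minute span = 10 minutes).
P(N ≤ 13) = Σ_{j=0}^{13} e^(−μ) μ^j/j! ≈ 0.4644.

0.4644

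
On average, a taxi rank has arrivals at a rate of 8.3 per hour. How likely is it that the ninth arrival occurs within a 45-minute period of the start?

Over the interval, μ = 8.3 × 0.75 = 6.225 (a 45-minute period = 0.75 hours).
The ninth arrival falls in the interval iff at least 9 events occur there: P(S_9 ≤ t) = P(N ≥ 9) = 1 − P(N ≤ 8) ≈ 0.1768.

0.1768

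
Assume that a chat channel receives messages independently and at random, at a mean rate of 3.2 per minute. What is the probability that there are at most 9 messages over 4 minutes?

0.1794

Over the interval, μ = 3.2 × 4 = 12.8 (4 minutes).
P(N ≤ 9) = Σ_{j=0}^{9} e^(−μ) μ^j/j! ≈ 0.1794.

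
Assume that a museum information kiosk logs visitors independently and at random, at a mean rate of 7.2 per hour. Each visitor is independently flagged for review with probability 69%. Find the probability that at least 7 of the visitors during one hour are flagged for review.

Thinning: the visitors that are flagged for review themselves form a Poisson process with rate 0.69 × 7.2 = 4.968 per hour.
So μ = 4.968.
P(N ≥ 7) = 1 − P(N ≤ 6) ≈ 0.2332.

0.2332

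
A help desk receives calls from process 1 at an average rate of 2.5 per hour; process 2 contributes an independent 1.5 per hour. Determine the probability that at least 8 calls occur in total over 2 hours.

0.5470

Independent Poisson processes superpose: combined rate λ = 2.5 + 1.5 = 4 per hour.
Over the interval, μ = 4 × 2 = 8 (2 hours).
P(N ≥ 8) = 1 − P(N ≤ 7) ≈ 0.5470.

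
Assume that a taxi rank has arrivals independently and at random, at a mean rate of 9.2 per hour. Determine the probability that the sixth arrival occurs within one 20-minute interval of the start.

Over the interval, μ = 9.2 × 1/3 ≈ 3.06667 (a 20-minute interval = 1/3 hours).
The sixth arrival falls in the interval iff at least 6 events occur there: P(S_6 ≤ t) = P(N ≥ 6) = 1 − P(N ≤ 5) ≈ 0.0908.

0.0908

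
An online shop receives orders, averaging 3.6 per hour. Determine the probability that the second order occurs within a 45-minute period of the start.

0.7513

Over the interval, μ = 3.6 × 0.75 = 2.7 (a 45-minute period = 0.75 hours).
The second arrival falls in the interval iff at least 2 events occur there: P(S_2 ≤ t) = P(N ≥ 2) = 1 − P(N ≤ 1) ≈ 0.7513.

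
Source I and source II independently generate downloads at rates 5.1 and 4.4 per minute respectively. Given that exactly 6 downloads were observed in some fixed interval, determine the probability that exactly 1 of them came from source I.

0.0687

Given the total, each event is independently from source I with probability p = λ_I/(λ_I+λ_II) = 5.1/9.5 ≈ 0.5368.
So K ~ Binomial(6, 5.1/9.5): P(K = 1) = C(6,1) · (5.1/9.5)^1 · (4.4/9.5)^5 ≈ 0.0687.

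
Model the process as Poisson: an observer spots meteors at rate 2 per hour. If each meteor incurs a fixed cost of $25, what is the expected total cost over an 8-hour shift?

E[N] = 2 × 8 = 16 (an 8-hour shift = 8 hours); E[cost] = 16 × $25 = $400.

$400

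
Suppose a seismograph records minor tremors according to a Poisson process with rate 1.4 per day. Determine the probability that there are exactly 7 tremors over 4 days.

0.1267

Over the interval, μ = 1.4 × 4 = 5.6 (4 days).
P(N = 7) = e^(−μ) μ^7/7! = e^(−5.6) · 5.6^7/5040 ≈ 0.1267.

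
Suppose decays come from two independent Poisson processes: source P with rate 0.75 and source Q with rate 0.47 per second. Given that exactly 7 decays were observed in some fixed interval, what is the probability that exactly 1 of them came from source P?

0.0141

Given the total, each event is independently from source P with probability p = λ_P/(λ_P+λ_Q) = 0.75/1.22 ≈ 0.6148.
So K ~ Binomial(7, 0.75/1.22): P(K = 1) = C(7,1) · (0.75/1.22)^1 · (0.47/1.22)^6 ≈ 0.0141.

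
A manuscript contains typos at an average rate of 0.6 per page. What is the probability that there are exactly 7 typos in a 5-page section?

0.0216

Over the interval, μ = 0.6 × 5 = 3 (a 5-page section = 5 pages).
P(N = 7) = e^(−μ) μ^7/7! = e^(−3) · 3^7/5040 ≈ 0.0216.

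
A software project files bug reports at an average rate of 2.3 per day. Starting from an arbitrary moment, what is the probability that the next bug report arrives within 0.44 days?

Inter-arrival times are exponential with rate λ = 2.3 per day.
P(T ≤ 0.44) = 1 − e^(−λt) = 1 − e^(−2.3 × 0.44) = 1 − e^(−1.012) ≈ 0.6365.

0.6365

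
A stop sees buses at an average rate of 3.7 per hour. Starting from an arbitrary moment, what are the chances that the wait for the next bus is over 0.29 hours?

0.3420

The wait for the next event is exponential with rate λ = 3.7 per hour.
P(T > 0.29) = e^(−λt) = e^(−3.7 × 0.29) = e^(−1.073) ≈ 0.3420.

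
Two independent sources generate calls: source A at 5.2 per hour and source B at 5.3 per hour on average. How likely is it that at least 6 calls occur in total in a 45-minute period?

Independent Poisson processes superpose: combined rate λ = 5.2 + 5.3 = 10.5 per hour.
Over the interval, μ = 10.5 × 0.75 = 7.875 (a 45-minute period = 0.75 hours).
P(N ≥ 6) = 1 − P(N ≤ 5) ≈ 0.7970.

0.7970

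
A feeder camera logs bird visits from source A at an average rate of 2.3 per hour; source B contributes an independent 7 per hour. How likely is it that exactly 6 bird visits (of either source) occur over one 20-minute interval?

Independent Poisson processes superpose: combined rate λ = 2.3 + 7 = 9.3 per hour.
Over the interval, μ = 9.3 × 1/3 = 3.1 (a 20-minute interval = 1/3 hours).
P(N = 6) = e^(−3.1) · 3.1^6/6! ≈ 0.0555.

0.0555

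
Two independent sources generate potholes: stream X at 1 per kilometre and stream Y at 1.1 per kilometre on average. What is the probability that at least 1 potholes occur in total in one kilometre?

0.8775

Independent Poisson processes superpose: combined rate λ = 1 + 1.1 = 2.1 per kilometre.
So μ = 2.1.
P(N ≥ 1) = 1 − P(N ≤ 0) ≈ 0.8775.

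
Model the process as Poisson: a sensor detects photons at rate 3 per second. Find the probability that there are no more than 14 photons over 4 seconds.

0.7720

Over the interval, μ = 3 × 4 = 12 (4 seconds).
P(N ≤ 14) = Σ_{j=0}^{14} e^(−μ) μ^j/j! ≈ 0.7720.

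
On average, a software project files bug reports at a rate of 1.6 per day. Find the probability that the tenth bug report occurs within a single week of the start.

0.6808

Over the interval, μ = 1.6 × 7 = 11.2 (a week = 7 days).
The tenth arrival falls in the interval iff at least 10 events occur there: P(S_10 ≤ t) = P(N ≥ 10) = 1 − P(N ≤ 9) ≈ 0.6808.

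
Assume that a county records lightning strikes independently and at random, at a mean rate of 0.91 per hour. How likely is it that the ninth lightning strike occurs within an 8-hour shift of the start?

0.3081

Over the interval, μ = 0.91 × 8 = 7.28 (an 8-hour shift = 8 hours).
The ninth arrival falls in the interval iff at least 9 events occur there: P(S_9 ≤ t) = P(N ≥ 9) = 1 − P(N ≤ 8) ≈ 0.3081.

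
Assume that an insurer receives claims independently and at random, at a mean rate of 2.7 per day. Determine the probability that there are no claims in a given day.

0.0672

With mean μ = 2.7 per day,
P(N = 0) = e^(−μ) μ^0/0! = e^(−2.7) · 2.7^0/1 ≈ 0.0672.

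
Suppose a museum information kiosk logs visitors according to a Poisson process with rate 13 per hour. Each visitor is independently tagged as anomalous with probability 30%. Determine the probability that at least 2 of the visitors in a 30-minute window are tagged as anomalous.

0.5803

Thinning: the visitors that are tagged as anomalous themselves form a Poisson process with rate 0.3 × 13 = 3.9 per hour.
Over the interval, μ = 3.9 × 0.5 = 1.95 (a 30-minute window = 0.5 hours).
P(N ≥ 2) = 1 − P(N ≤ 1) ≈ 0.5803.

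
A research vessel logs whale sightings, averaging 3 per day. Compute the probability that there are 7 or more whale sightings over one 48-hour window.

Over the interval, μ = 3 × 2 = 6 (a 48-hour window = 2 days).
P(N ≥ 7) = 1 − P(N ≤ 6) = 1 − Σ_{j=0}^{6} e^(−μ) μ^j/j! ≈ 0.3937.

0.3937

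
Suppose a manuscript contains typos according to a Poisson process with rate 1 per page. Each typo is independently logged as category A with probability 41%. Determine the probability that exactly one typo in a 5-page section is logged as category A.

Thinning: the typos that are logged as category A themselves form a Poisson process with rate 0.41 × 1 = 0.41 per page.
Over the interval, μ = 0.41 × 5 = 2.05 (a 5-page section = 5 pages).
P(N = 1) = e^(−2.05) · 2.05^1/1! ≈ 0.2639.

0.2639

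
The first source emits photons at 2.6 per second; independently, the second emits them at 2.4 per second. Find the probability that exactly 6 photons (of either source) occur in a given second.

Independent Poisson processes superpose: combined rate λ = 2.6 + 2.4 = 5 per second.
So μ = 5.
P(N = 6) = e^(−5) · 5^6/6! ≈ 0.1462.

0.1462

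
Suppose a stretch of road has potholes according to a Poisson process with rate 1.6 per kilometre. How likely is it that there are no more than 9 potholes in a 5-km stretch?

0.7166

Over the interval, μ = 1.6 × 5 = 8 (a 5-km stretch = 5 kilometres).
P(N ≤ 9) = Σ_{j=0}^{9} e^(−μ) μ^j/j! ≈ 0.7166.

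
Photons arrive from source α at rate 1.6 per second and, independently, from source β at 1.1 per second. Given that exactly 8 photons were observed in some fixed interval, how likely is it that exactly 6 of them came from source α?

Given the total, each event is independently from source α with probability p = λ_α/(λ_α+λ_β) = 1.6/2.7 ≈ 0.5926.
So K ~ Binomial(8, 1.6/2.7): P(K = 6) = C(8,6) · (1.6/2.7)^6 · (1.1/2.7)^2 ≈ 0.2013.

0.2013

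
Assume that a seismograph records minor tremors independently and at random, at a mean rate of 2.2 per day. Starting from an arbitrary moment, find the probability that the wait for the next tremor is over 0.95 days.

0.1237

The wait for the next event is exponential with rate λ = 2.2 per day.
P(T > 0.95) = e^(−λt) = e^(−2.2 × 0.95) = e^(−2.09) ≈ 0.1237.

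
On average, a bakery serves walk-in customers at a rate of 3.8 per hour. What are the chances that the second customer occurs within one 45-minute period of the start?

0.7773

Over the interval, μ = 3.8 × 0.75 = 2.85 (a 45-minute period = 0.75 hours).
The second arrival falls in the interval iff at least 2 events occur there: P(S_2 ≤ t) = P(N ≥ 2) = 1 − P(N ≤ 1) ≈ 0.7773.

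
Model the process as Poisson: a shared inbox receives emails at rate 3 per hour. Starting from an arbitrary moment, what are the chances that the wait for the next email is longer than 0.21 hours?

The wait for the next event is exponential with rate λ = 3 per hour.
P(T > 0.21) = e^(−λt) = e^(−3 × 0.21) = e^(−0.63) ≈ 0.5326.

0.5326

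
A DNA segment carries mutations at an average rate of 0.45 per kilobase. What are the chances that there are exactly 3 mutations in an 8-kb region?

0.2125

Over the interval, μ = 0.45 × 8 = 3.6 (an 8-kb region = 8 kilobases).
P(N = 3) = e^(−μ) μ^3/3! = e^(−3.6) · 3.6^3/6 ≈ 0.2125.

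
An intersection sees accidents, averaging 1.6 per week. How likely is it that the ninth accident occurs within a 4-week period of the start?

Over the interval, μ = 1.6 × 4 = 6.4 (a 4-week period = 4 weeks).
The ninth arrival falls in the interval iff at least 9 events occur there: P(S_9 ≤ t) = P(N ≥ 9) = 1 − P(N ≤ 8) ≈ 0.1967.

0.1967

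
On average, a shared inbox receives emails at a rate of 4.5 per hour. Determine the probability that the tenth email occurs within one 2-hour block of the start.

0.4126

Over the interval, μ = 4.5 × 2 = 9 (a 2-hour block = 2 hours).
The tenth arrival falls in the interval iff at least 10 events occur there: P(S_10 ≤ t) = P(N ≥ 10) = 1 − P(N ≤ 9) ≈ 0.4126.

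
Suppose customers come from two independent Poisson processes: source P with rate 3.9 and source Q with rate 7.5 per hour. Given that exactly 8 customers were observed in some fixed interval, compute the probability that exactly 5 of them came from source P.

Given the total, each event is independently from source P with probability p = λ_P/(λ_P+λ_Q) = 3.9/11.4 ≈ 0.3421.
So K ~ Binomial(8, 3.9/11.4): P(K = 5) = C(8,5) · (3.9/11.4)^5 · (7.5/11.4)^3 ≈ 0.0747.

0.0747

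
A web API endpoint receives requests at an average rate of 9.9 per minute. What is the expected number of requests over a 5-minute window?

E[N] = λt = 9.9 × 5 = 49.5 (a 5-minute window = 5 minutes).

49.5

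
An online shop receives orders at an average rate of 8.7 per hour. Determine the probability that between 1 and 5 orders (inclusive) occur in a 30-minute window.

0.7154

Over the interval, μ = 8.7 × 0.5 = 4.35 (a 30-minute window = 0.5 hours).
P(1 ≤ N ≤ 5) = Σ_{j=1}^{5} e^(−4.35) · 4.35^j/j! ≈ 0.7154.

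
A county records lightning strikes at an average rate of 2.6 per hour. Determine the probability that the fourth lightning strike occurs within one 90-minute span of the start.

Over the interval, μ = 2.6 × 1.5 = 3.9 (a 90-minute span = 1.5 hours).
The fourth arrival falls in the interval iff at least 4 events occur there: P(S_4 ≤ t) = P(N ≥ 4) = 1 − P(N ≤ 3) ≈ 0.5468.

0.5468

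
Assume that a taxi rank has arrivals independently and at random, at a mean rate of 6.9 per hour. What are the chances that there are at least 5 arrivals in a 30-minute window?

0.2651

Over the interval, μ = 6.9 × 0.5 = 3.45 (a 30-minute window = 0.5 hours).
P(N ≥ 5) = 1 − P(N ≤ 4) = 1 − Σ_{j=0}^{4} e^(−μ) μ^j/j! ≈ 0.2651.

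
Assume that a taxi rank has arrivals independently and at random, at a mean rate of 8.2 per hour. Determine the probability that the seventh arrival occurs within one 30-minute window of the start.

Over the interval, μ = 8.2 × 0.5 = 4.1 (a 30-minute window = 0.5 hours).
The seventh arrival falls in the interval iff at least 7 events occur there: P(S_7 ≤ t) = P(N ≥ 7) = 1 − P(N ≤ 6) ≈ 0.1214.

0.1214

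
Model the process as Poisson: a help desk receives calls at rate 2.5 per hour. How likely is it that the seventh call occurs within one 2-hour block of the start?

Over the interval, μ = 2.5 × 2 = 5 (a 2-hour block = 2 hours).
The seventh arrival falls in the interval iff at least 7 events occur there: P(S_7 ≤ t) = P(N ≥ 7) = 1 − P(N ≤ 6) ≈ 0.2378.

0.2378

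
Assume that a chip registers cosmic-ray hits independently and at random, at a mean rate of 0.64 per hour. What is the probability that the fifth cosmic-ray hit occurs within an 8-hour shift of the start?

Over the interval, μ = 0.64 × 8 = 5.12 (an 8-hour shift = 8 hours).
The fifth arrival falls in the interval iff at least 5 events occur there: P(S_5 ≤ t) = P(N ≥ 5) = 1 − P(N ≤ 4) ≈ 0.5803.

0.5803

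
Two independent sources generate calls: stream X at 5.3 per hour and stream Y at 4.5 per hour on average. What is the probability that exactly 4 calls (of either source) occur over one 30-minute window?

0.1789

Independent Poisson processes superpose: combined rate λ = 5.3 + 4.5 = 9.8 per hour.
Over the interval, μ = 9.8 × 0.5 = 4.9 (a 30-minute window = 0.5 hours).
P(N = 4) = e^(−4.9) · 4.9^4/4! ≈ 0.1789.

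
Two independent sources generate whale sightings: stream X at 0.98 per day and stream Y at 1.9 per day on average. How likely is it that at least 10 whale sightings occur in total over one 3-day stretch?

Independent Poisson processes superpose: combined rate λ = 0.98 + 1.9 = 2.88 per day.
Over the interval, μ = 2.88 × 3 = 8.64 (a 3-day stretch = 3 days).
P(N ≥ 10) = 1 − P(N ≤ 9) ≈ 0.3653.

0.3653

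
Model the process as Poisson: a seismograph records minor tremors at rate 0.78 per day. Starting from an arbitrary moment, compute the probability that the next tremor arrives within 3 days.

0.9037

Inter-arrival times are exponential with rate λ = 0.78 per day.
P(T ≤ 3) = 1 − e^(−λt) = 1 − e^(−0.78 × 3) = 1 − e^(−2.34) ≈ 0.9037.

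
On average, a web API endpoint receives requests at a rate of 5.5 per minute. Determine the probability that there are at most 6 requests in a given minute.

0.6860

With mean μ = 5.5 per minute,
P(N ≤ 6) = Σ_{j=0}^{6} e^(−μ) μ^j/j! ≈ 0.6860.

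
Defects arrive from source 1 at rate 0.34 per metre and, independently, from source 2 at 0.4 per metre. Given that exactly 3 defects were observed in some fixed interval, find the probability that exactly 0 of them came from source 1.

0.1579

Given the total, each event is independently from source 1 with probability p = λ_1/(λ_1+λ_2) = 0.34/0.74 ≈ 0.4595.
So K ~ Binomial(3, 0.34/0.74): P(K = 0) = C(3,0) · (0.34/0.74)^0 · (0.4/0.74)^3 ≈ 0.1579.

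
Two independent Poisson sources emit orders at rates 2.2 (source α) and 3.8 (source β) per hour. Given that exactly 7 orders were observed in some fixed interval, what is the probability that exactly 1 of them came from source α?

Given the total, each event is independently from source α with probability p = λ_α/(λ_α+λ_β) = 2.2/6 ≈ 0.3667.
So K ~ Binomial(7, 2.2/6): P(K = 1) = C(7,1) · (2.2/6)^1 · (3.8/6)^6 ≈ 0.1656.

0.1656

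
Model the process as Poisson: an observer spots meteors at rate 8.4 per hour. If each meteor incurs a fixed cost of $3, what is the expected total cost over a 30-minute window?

E[N] = 8.4 × 0.5 = 4.2 (a 30-minute window = 0.5 hours); E[cost] = 4.2 × $3 = $12.6.

$12.6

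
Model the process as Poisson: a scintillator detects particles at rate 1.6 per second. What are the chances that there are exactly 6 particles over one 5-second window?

Over the interval, μ = 1.6 × 5 = 8 (a 5-second window = 5 seconds).
P(N = 6) = e^(−μ) μ^6/6! = e^(−8) · 8^6/720 ≈ 0.1221.

0.1221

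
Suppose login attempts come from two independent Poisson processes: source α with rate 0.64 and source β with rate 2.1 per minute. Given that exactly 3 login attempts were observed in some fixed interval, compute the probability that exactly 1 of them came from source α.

Given the total, each event is independently from source α with probability p = λ_α/(λ_α+λ_β) = 0.64/2.74 ≈ 0.2336.
So K ~ Binomial(3, 0.64/2.74): P(K = 1) = C(3,1) · (0.64/2.74)^1 · (2.1/2.74)^2 ≈ 0.4116.

0.4116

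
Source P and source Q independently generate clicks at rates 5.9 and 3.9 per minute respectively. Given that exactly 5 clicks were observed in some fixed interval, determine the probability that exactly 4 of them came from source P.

Given the total, each event is independently from source P with probability p = λ_P/(λ_P+λ_Q) = 5.9/9.8 ≈ 0.6020.
So K ~ Binomial(5, 5.9/9.8): P(K = 4) = C(5,4) · (5.9/9.8)^4 · (3.9/9.8)^1 ≈ 0.2614.

0.2614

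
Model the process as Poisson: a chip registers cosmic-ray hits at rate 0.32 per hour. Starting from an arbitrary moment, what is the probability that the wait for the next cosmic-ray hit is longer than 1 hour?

0.7261

The wait for the next event is exponential with rate λ = 0.32 per hour.
P(T > 1) = e^(−λt) = e^(−0.32 × 1) = e^(−0.32) ≈ 0.7261.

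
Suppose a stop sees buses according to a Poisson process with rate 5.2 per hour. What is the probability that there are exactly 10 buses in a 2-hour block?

0.1241

Over the interval, μ = 5.2 × 2 = 10.4 (a 2-hour block = 2 hours).
P(N = 10) = e^(−μ) μ^10/10! = e^(−10.4) · 10.4^10/3628800 ≈ 0.1241.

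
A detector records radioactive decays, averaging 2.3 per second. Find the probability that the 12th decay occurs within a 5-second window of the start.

Over the interval, μ = 2.3 × 5 = 11.5 (a 5-second window = 5 seconds).
The 12th arrival falls in the interval iff at least 12 events occur there: P(S_12 ≤ t) = P(N ≥ 12) = 1 − P(N ≤ 11) ≈ 0.4802.

0.4802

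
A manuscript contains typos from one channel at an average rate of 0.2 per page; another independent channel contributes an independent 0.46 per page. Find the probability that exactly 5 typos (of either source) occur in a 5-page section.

Independent Poisson processes superpose: combined rate λ = 0.2 + 0.46 = 0.66 per page.
Over the interval, μ = 0.66 × 5 = 3.3 (a 5-page section = 5 pages).
P(N = 5) = e^(−3.3) · 3.3^5/5! ≈ 0.1203.

0.1203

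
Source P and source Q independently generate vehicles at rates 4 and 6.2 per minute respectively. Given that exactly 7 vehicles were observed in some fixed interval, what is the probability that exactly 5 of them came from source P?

0.0720

Given the total, each event is independently from source P with probability p = λ_P/(λ_P+λ_Q) = 4/10.2 ≈ 0.3922.
So K ~ Binomial(7, 4/10.2): P(K = 5) = C(7,5) · (4/10.2)^5 · (6.2/10.2)^2 ≈ 0.0720.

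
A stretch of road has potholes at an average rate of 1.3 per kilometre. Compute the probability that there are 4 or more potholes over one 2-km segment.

Over the interval, μ = 1.3 × 2 = 2.6 (a 2-km segment = 2 kilometres).
P(N ≥ 4) = 1 − P(N ≤ 3) = 1 − Σ_{j=0}^{3} e^(−μ) μ^j/j! ≈ 0.2640.

0.2640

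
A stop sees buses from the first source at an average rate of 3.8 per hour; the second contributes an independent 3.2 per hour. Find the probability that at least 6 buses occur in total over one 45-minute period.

Independent Poisson processes superpose: combined rate λ = 3.8 + 3.2 = 7 per hour.
Over the interval, μ = 7 × 0.75 = 5.25 (a 45-minute period = 0.75 hours).
P(N ≥ 6) = 1 − P(N ≤ 5) ≈ 0.4278.

0.4278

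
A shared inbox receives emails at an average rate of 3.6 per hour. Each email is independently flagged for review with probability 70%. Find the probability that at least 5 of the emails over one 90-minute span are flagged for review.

Thinning: the emails that are flagged for review themselves form a Poisson process with rate 0.7 × 3.6 = 2.52 per hour.
Over the interval, μ = 2.52 × 1.5 = 3.78 (a 90-minute span = 1.5 hours).
P(N ≥ 5) = 1 − P(N ≤ 4) ≈ 0.3283.

0.3283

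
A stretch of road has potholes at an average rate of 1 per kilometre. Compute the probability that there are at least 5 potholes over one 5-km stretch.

0.5595

Over the interval, μ = 1 × 5 = 5 (a 5-km stretch = 5 kilometres).
P(N ≥ 5) = 1 − P(N ≤ 4) = 1 − Σ_{j=0}^{4} e^(−μ) μ^j/j! ≈ 0.5595.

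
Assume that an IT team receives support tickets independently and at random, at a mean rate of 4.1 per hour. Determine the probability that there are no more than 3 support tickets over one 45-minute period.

Over the interval, μ = 4.1 × 0.75 = 3.075 (a 45-minute period = 0.75 hours).
P(N ≤ 3) = Σ_{j=0}^{3} e^(−μ) μ^j/j! ≈ 0.6304.

0.6304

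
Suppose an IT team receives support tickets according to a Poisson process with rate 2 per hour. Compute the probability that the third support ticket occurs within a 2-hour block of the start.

0.7619

Over the interval, μ = 2 × 2 = 4 (a 2-hour block = 2 hours).
The third arrival falls in the interval iff at least 3 events occur there: P(S_3 ≤ t) = P(N ≥ 3) = 1 − P(N ≤ 2) ≈ 0.7619.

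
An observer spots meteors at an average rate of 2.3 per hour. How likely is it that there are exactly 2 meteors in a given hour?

0.2652

With mean μ = 2.3 per hour,
P(N = 2) = e^(−μ) μ^2/2! = e^(−2.3) · 2.3^2/2 ≈ 0.2652.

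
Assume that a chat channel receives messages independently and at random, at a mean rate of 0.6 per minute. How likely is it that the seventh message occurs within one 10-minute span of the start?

Over the interval, μ = 0.6 × 10 = 6 (a 10-minute span = 10 minutes).
The seventh arrival falls in the interval iff at least 7 events occur there: P(S_7 ≤ t) = P(N ≥ 7) = 1 − P(N ≤ 6) ≈ 0.3937.

0.3937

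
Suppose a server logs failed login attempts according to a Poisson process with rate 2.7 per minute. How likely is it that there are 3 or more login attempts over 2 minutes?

0.9052

Over the interval, μ = 2.7 × 2 = 5.4 (2 minutes).
P(N ≥ 3) = 1 − P(N ≤ 2) = 1 − Σ_{j=0}^{2} e^(−μ) μ^j/j! ≈ 0.9052.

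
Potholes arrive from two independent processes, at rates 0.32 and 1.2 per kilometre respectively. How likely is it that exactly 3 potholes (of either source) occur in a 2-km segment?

Independent Poisson processes superpose: combined rate λ = 0.32 + 1.2 = 1.52 per kilometre.
Over the interval, μ = 1.52 × 2 = 3.04 (a 2-km segment = 2 kilometres).
P(N = 3) = e^(−3.04) · 3.04^3/3! ≈ 0.2240.

0.2240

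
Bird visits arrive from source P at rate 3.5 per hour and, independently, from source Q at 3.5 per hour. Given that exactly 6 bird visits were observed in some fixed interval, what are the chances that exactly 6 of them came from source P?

Given the total, each event is independently from source P with probability p = λ_P/(λ_P+λ_Q) = 3.5/7 = 0.5000.
So K ~ Binomial(6, 3.5/7): P(K = 6) = C(6,6) · (3.5/7)^6 · (3.5/7)^0 ≈ 0.0156.

0.0156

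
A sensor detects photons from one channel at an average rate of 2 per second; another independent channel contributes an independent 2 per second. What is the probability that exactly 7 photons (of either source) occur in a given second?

Independent Poisson processes superpose: combined rate λ = 2 + 2 = 4 per second.
So μ = 4.
P(N = 7) = e^(−4) · 4^7/7! ≈ 0.0595.

0.0595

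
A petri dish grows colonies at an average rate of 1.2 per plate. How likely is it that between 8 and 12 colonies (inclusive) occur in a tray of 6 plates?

Over the interval, μ = 1.2 × 6 = 7.2 (a tray of 6 plates = 6 plates).
P(8 ≤ N ≤ 12) = Σ_{j=8}^{12} e^(−7.2) · 7.2^j/j! ≈ 0.3984.

0.3984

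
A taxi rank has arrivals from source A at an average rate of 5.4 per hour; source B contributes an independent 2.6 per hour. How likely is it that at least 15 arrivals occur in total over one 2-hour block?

0.6325

Independent Poisson processes superpose: combined rate λ = 5.4 + 2.6 = 8 per hour.
Over the interval, μ = 8 × 2 = 16 (a 2-hour block = 2 hours).
P(N ≥ 15) = 1 − P(N ≤ 14) ≈ 0.6325.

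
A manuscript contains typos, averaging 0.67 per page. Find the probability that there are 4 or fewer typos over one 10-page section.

0.2022

Over the interval, μ = 0.67 × 10 = 6.7 (a 10-page section = 10 pages).
P(N ≤ 4) = Σ_{j=0}^{4} e^(−μ) μ^j/j! ≈ 0.2022.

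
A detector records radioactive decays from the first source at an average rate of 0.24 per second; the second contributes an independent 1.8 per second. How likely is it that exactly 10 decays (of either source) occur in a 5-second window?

0.1249

Independent Poisson processes superpose: combined rate λ = 0.24 + 1.8 = 2.04 per second.
Over the interval, μ = 2.04 × 5 = 10.2 (a 5-second window = 5 seconds).
P(N = 10) = e^(−10.2) · 10.2^10/10! ≈ 0.1249.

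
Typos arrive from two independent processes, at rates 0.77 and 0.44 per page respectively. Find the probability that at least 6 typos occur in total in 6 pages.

Independent Poisson processes superpose: combined rate λ = 0.77 + 0.44 = 1.21 per page.
Over the interval, μ = 1.21 × 6 = 7.26 (6 pages).
P(N ≥ 6) = 1 − P(N ≤ 5) ≈ 0.7313.

0.7313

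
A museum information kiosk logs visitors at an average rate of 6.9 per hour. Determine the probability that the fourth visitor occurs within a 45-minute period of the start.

Over the interval, μ = 6.9 × 0.75 = 5.175 (a 45-minute period = 0.75 hours).
The fourth arrival falls in the interval iff at least 4 events occur there: P(S_4 ≤ t) = P(N ≥ 4) = 1 − P(N ≤ 3) ≈ 0.7587.

0.7587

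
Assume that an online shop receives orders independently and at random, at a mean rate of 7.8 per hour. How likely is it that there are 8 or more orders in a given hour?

With mean μ = 7.8 per hour,
P(N ≥ 8) = 1 − P(N ≤ 7) = 1 − Σ_{j=0}^{7} e^(−μ) μ^j/j! ≈ 0.5188.

0.5188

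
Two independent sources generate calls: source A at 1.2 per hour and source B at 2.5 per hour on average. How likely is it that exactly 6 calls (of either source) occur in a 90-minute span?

Independent Poisson processes superpose: combined rate λ = 1.2 + 2.5 = 3.7 per hour.
Over the interval, μ = 3.7 × 1.5 = 5.55 (a 90-minute span = 1.5 hours).
P(N = 6) = e^(−5.55) · 5.55^6/6! ≈ 0.1578.

0.1578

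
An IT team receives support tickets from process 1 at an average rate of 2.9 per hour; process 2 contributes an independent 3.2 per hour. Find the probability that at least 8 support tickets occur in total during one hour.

0.2699

Independent Poisson processes superpose: combined rate λ = 2.9 + 3.2 = 6.1 per hour.
So μ = 6.1.
P(N ≥ 8) = 1 − P(N ≤ 7) ≈ 0.2699.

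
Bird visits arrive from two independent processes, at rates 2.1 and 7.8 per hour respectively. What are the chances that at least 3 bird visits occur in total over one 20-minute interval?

Independent Poisson processes superpose: combined rate λ = 2.1 + 7.8 = 9.9 per hour.
Over the interval, μ = 9.9 × 1/3 = 3.3 (a 20-minute interval = 1/3 hours).
P(N ≥ 3) = 1 − P(N ≤ 2) ≈ 0.6406.

0.6406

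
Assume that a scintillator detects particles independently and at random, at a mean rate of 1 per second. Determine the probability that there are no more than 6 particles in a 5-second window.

0.7622

Over the interval, μ = 1 × 5 = 5 (a 5-second window = 5 seconds).
P(N ≤ 6) = Σ_{j=0}^{6} e^(−μ) μ^j/j! ≈ 0.7622.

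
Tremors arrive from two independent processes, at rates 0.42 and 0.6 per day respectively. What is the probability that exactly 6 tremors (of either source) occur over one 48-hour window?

0.0130

Independent Poisson processes superpose: combined rate λ = 0.42 + 0.6 = 1.02 per day.
Over the interval, μ = 1.02 × 2 = 2.04 (a 48-hour window = 2 days).
P(N = 6) = e^(−2.04) · 2.04^6/6! ≈ 0.0130.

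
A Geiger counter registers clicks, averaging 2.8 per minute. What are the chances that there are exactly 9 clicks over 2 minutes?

0.0552

Over the interval, μ = 2.8 × 2 = 5.6 (2 minutes).
P(N = 9) = e^(−μ) μ^9/9! = e^(−5.6) · 5.6^9/362880 ≈ 0.0552.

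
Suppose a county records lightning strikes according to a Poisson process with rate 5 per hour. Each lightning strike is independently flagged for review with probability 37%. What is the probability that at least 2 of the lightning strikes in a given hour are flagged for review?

Thinning: the lightning strikes that are flagged for review themselves form a Poisson process with rate 0.37 × 5 = 1.85 per hour.
So μ = 1.85.
P(N ≥ 2) = 1 − P(N ≤ 1) ≈ 0.5519.

0.5519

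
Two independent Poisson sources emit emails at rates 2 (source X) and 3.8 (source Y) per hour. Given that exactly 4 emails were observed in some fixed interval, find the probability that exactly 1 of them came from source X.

Given the total, each event is independently from source X with probability p = λ_X/(λ_X+λ_Y) = 2/5.8 ≈ 0.3448.
So K ~ Binomial(4, 2/5.8): P(K = 1) = C(4,1) · (2/5.8)^1 · (3.8/5.8)^3 ≈ 0.3879.

0.3879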